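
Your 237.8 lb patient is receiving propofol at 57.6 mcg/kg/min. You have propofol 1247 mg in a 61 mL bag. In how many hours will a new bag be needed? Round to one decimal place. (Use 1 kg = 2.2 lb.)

3.3 hours

Weight = 237.8 lb ÷ 2.2 lb/kg = 108.0909 kg
Dose = 57.6 mcg/kg/min × 108.0909 kg = 6226.036 mcg/min
6226.036 mcg/min × 60 min/hr = 373562.2 mcg/hr
Concentration = 1247 mg ÷ 61 mL = 20.44262 mg/mL = 20442.62 mcg/mL
Rate = 373562.2 mcg/hr ÷ 20442.62 mcg/mL = 18.27369 mL/hr
Duration = 61 mL ÷ 18.27369 mL/hr = 3.338132 hr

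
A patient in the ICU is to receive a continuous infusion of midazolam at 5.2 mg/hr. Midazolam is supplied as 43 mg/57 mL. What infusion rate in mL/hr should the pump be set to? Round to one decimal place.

Concentration = 43 mg ÷ 57 mL = 0.754386 mg/mL
Rate = 5.2 mg/hr ÷ 0.754386 mg/mL = 6.893023 mL/hr

6.9 mL/hr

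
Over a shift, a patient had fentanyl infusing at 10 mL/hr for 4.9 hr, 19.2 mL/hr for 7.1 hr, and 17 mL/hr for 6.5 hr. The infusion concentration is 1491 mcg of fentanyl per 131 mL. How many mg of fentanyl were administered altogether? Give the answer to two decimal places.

Concentration = 1491 mcg ÷ 131 mL = 11.38168 mcg/mL
Stage 1: 10 mL/hr × 4.9 hr = 49 mL → 49 mL × 11.38168 mcg/mL = 557.7023 mcg
Stage 2: 19.2 mL/hr × 7.1 hr = 136.32 mL → 136.32 mL × 11.38168 mcg/mL = 1551.551 mcg
Stage 3: 17 mL/hr × 6.5 hr = 110.5 mL → 110.5 mL × 11.38168 mcg/mL = 1257.676 mcg
Total = 557.7023 + 1551.551 + 1257.676 = 3366.928 mcg = 3.366928 mg

3.37 mg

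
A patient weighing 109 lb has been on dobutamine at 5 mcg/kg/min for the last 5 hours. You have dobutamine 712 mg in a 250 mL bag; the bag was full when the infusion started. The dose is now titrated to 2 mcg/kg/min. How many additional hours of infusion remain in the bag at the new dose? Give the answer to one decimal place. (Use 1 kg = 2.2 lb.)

Initial rate:
Weight = 109 lb ÷ 2.2 lb/kg = 49.54545 kg
Dose = 5 mcg/kg/min × 49.54545 kg = 247.7273 mcg/min
247.7273 mcg/min × 60 min/hr = 14863.64 mcg/hr
Concentration = 712 mg ÷ 250 mL = 2.848 mg/mL = 2848 mcg/mL
Rate = 14863.64 mcg/hr ÷ 2848 mcg/mL = 5.218973 mL/hr
Volume infused so far = 5.218973 mL/hr × 5 hr = 26.09487 mL
Volume remaining = 250 − 26.09487 = 223.9051 mL
New rate:
Dose = 2 mcg/kg/min × 49.54545 kg = 99.09091 mcg/min
99.09091 mcg/min × 60 min/hr = 5945.455 mcg/hr
Rate = 5945.455 mcg/hr ÷ 2848 mcg/mL = 2.087589 mL/hr
Time remaining = 223.9051 mL ÷ 2.087589 mL/hr = 107.2554 hr

107.3 hours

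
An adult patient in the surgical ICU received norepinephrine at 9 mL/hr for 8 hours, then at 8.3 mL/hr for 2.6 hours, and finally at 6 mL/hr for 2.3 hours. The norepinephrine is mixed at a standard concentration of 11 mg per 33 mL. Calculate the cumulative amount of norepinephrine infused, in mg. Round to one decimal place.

Concentration = 11 mg ÷ 33 mL = 0.3333333 mg/mL
Stage 1: 9 mL/hr × 8 hr = 72 mL → 72 mL × 0.3333333 mg/mL = 24 mg
Stage 2: 8.3 mL/hr × 2.6 hr = 21.58 mL → 21.58 mL × 0.3333333 mg/mL = 7.193333 mg
Stage 3: 6 mL/hr × 2.3 hr = 13.8 mL → 13.8 mL × 0.3333333 mg/mL = 4.6 mg
Total = 24 + 7.193333 + 4.6 = 35.79333 mg

35.8 mg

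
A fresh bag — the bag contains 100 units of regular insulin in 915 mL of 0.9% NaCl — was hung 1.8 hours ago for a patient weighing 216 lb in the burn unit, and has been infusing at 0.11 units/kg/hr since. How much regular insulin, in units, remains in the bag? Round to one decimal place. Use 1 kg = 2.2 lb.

Weight = 216 lb ÷ 2.2 lb/kg = 98.18182 kg
Dose = 0.11 units/kg/hr × 98.18182 kg = 10.8 units/hr
Concentration = 100 units ÷ 915 mL = 0.1092896 units/mL
Rate = 10.8 units/hr ÷ 0.1092896 units/mL = 98.82 mL/hr
Volume infused = 98.82 mL/hr × 1.8 hr = 177.876 mL
Volume remaining = 915 − 177.876 = 737.124 mL
Drug remaining = 737.124 mL × 0.1092896 units/mL = 80.56 units

80.6 units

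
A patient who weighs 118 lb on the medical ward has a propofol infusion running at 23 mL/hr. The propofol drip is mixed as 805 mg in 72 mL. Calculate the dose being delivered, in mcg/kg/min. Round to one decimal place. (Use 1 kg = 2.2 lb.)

79.9 mcg/kg/min

Weight = 118 lb ÷ 2.2 lb/kg = 53.63636 kg
Concentration = 805 mg ÷ 72 mL = 11.18056 mg/mL = 11180.56 mcg/mL
Drug rate = 23 mL/hr × 11180.56 mcg/mL = 257152.8 mcg/hr
257152.8 mcg/hr ÷ 60 min/hr = 4285.88 mcg/min
4285.88 mcg/min ÷ 53.63636 kg = 79.90623 mcg/kg/min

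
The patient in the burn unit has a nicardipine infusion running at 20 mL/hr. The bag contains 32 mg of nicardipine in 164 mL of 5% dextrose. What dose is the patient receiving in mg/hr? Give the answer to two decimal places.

Concentration = 32 mg ÷ 164 mL = 0.195122 mg/mL
Drug rate = 20 mL/hr × 0.195122 mg/mL = 3.902439 mg/hr

3.90 mg/hr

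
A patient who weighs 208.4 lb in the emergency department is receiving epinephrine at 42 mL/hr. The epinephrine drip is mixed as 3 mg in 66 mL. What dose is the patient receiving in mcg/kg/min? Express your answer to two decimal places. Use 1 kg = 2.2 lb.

0.34 mcg/kg/min

Weight = 208.4 lb ÷ 2.2 lb/kg = 94.72727 kg
Concentration = 3 mg ÷ 66 mL = 0.04545455 mg/mL = 45.45455 mcg/mL
Drug rate = 42 mL/hr × 45.45455 mcg/mL = 1909.091 mcg/hr
1909.091 mcg/hr ÷ 60 min/hr = 31.81818 mcg/min
31.81818 mcg/min ÷ 94.72727 kg = 0.3358925 mcg/kg/min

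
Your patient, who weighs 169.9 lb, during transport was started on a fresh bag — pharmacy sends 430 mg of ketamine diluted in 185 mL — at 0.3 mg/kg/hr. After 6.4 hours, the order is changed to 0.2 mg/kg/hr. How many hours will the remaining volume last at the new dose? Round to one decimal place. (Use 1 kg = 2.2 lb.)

Initial rate:
Weight = 169.9 lb ÷ 2.2 lb/kg = 77.22727 kg
Dose = 0.3 mg/kg/hr × 77.22727 kg = 23.16818 mg/hr
Concentration = 430 mg ÷ 185 mL = 2.324324 mg/mL
Rate = 23.16818 mg/hr ÷ 2.324324 mg/mL = 9.967706 mL/hr
Volume infused so far = 9.967706 mL/hr × 6.4 hr = 63.79332 mL
Volume remaining = 185 − 63.79332 = 121.2067 mL
New rate:
Dose = 0.2 mg/kg/hr × 77.22727 kg = 15.44545 mg/hr
Rate = 15.44545 mg/hr ÷ 2.324324 mg/mL = 6.645137 mL/hr
Time remaining = 121.2067 mL ÷ 6.645137 mL/hr = 18.23991 hr

18.2 hours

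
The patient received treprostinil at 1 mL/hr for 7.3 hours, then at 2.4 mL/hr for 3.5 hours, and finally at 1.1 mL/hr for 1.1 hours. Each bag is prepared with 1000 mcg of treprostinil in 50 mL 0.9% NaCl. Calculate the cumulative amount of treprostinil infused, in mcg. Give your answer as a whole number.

338 mcg

Concentration = 1000 mcg ÷ 50 mL = 20 mcg/mL
Stage 1: 1 mL/hr × 7.3 hr = 7.3 mL → 7.3 mL × 20 mcg/mL = 146 mcg
Stage 2: 2.4 mL/hr × 3.5 hr = 8.4 mL → 8.4 mL × 20 mcg/mL = 168 mcg
Stage 3: 1.1 mL/hr × 1.1 hr = 1.21 mL → 1.21 mL × 20 mcg/mL = 24.2 mcg
Total = 146 + 168 + 24.2 = 338.2 mcg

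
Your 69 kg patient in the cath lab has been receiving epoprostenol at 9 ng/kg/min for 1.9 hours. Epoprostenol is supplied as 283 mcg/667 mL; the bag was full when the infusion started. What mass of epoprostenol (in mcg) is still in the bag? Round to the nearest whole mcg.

Dose = 9 ng/kg/min × 69 kg = 621 ng/min
621 ng/min × 60 min/hr = 37260 ng/hr
Concentration = 283 mcg ÷ 667 mL = 0.4242879 mcg/mL = 424.2879 ng/mL
Rate = 37260 ng/hr ÷ 424.2879 ng/mL = 87.81774 mL/hr
Volume infused = 87.81774 mL/hr × 1.9 hr = 166.8537 mL
Volume remaining = 667 − 166.8537 = 500.1463 mL
Drug remaining = 500.1463 mL × 424.2879 ng/mL = 212206 ng = 212.206 mcg

212 mcg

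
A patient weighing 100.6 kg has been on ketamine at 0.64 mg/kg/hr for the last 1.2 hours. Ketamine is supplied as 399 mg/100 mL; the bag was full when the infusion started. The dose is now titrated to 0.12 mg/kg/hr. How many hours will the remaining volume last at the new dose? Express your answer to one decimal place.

Initial rate:
Dose = 0.64 mg/kg/hr × 100.6 kg = 64.384 mg/hr
Concentration = 399 mg ÷ 100 mL = 3.99 mg/mL
Rate = 64.384 mg/hr ÷ 3.99 mg/mL = 16.13634 mL/hr
Volume infused so far = 16.13634 mL/hr × 1.2 hr = 19.36361 mL
Volume remaining = 100 − 19.36361 = 80.63639 mL
New rate:
Dose = 0.12 mg/kg/hr × 100.6 kg = 12.072 mg/hr
Rate = 12.072 mg/hr ÷ 3.99 mg/mL = 3.025564 mL/hr
Time remaining = 80.63639 mL ÷ 3.025564 mL/hr = 26.65169 hr

26.7 hours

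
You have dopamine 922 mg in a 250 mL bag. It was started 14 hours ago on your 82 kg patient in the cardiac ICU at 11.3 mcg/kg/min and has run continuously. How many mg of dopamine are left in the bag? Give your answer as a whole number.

Dose = 11.3 mcg/kg/min × 82 kg = 926.6 mcg/min
926.6 mcg/min × 60 min/hr = 55596 mcg/hr
Concentration = 922 mg ÷ 250 mL = 3.688 mg/mL = 3688 mcg/mL
Rate = 55596 mcg/hr ÷ 3688 mcg/mL = 15.07484 mL/hr
Volume infused = 15.07484 mL/hr × 14 hr = 211.0477 mL
Volume remaining = 250 − 211.0477 = 38.95228 mL
Drug remaining = 38.95228 mL × 3688 mcg/mL = 143656 mcg = 143.656 mg

144 mg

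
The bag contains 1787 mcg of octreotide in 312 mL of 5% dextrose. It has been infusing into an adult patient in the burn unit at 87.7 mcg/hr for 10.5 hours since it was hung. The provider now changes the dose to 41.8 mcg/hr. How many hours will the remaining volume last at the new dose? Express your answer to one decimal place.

Initial rate:
Concentration = 1787 mcg ÷ 312 mL = 5.727564 mcg/mL
Rate = 87.7 mcg/hr ÷ 5.727564 mcg/mL = 15.31192 mL/hr
Volume infused so far = 15.31192 mL/hr × 10.5 hr = 160.7752 mL
Volume remaining = 312 − 160.7752 = 151.2248 mL
New rate:
Rate = 41.8 mcg/hr ÷ 5.727564 mcg/mL = 7.298041 mL/hr
Time remaining = 151.2248 mL ÷ 7.298041 mL/hr = 20.72129 hr

20.7 hours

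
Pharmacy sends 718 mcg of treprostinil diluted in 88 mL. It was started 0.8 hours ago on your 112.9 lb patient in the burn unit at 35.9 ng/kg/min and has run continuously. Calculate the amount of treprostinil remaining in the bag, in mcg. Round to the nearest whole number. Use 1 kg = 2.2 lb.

Weight = 112.9 lb ÷ 2.2 lb/kg = 51.31818 kg
Dose = 35.9 ng/kg/min × 51.31818 kg = 1842.323 ng/min
1842.323 ng/min × 60 min/hr = 110539.4 ng/hr
Concentration = 718 mcg ÷ 88 mL = 8.159091 mcg/mL = 8159.091 ng/mL
Rate = 110539.4 ng/hr ÷ 8159.091 ng/mL = 13.548 mL/hr
Volume infused = 13.548 mL/hr × 0.8 hr = 10.8384 mL
Volume remaining = 88 − 10.8384 = 77.1616 mL
Drug remaining = 77.1616 mL × 8159.091 ng/mL = 629568.5 ng = 629.5685 mcg

630 mcg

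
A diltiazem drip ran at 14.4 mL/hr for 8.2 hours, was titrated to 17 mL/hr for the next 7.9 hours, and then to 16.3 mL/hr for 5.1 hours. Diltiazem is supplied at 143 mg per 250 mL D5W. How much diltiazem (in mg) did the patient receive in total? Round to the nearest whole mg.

Concentration = 143 mg ÷ 250 mL = 0.572 mg/mL
Stage 1: 14.4 mL/hr × 8.2 hr = 118.08 mL → 118.08 mL × 0.572 mg/mL = 67.54176 mg
Stage 2: 17 mL/hr × 7.9 hr = 134.3 mL → 134.3 mL × 0.572 mg/mL = 76.8196 mg
Stage 3: 16.3 mL/hr × 5.1 hr = 83.13 mL → 83.13 mL × 0.572 mg/mL = 47.55036 mg
Total = 67.54176 + 76.8196 + 47.55036 = 191.9117 mg

192 mg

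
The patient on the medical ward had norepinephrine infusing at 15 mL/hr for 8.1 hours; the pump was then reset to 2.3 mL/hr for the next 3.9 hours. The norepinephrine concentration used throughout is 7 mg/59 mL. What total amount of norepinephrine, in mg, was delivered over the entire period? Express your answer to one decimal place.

Concentration = 7 mg ÷ 59 mL = 0.1186441 mg/mL
Stage 1: 15 mL/hr × 8.1 hr = 121.5 mL → 121.5 mL × 0.1186441 mg/mL = 14.41525 mg
Stage 2: 2.3 mL/hr × 3.9 hr = 8.97 mL → 8.97 mL × 0.1186441 mg/mL = 1.064237 mg
Total = 14.41525 + 1.064237 = 15.47949 mg

15.5 mg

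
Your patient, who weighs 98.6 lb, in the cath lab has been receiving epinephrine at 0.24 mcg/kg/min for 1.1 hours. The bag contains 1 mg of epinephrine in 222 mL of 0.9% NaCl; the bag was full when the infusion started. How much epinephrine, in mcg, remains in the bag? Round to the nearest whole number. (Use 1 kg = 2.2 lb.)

290 mcg

Weight = 98.6 lb ÷ 2.2 lb/kg = 44.81818 kg
Dose = 0.24 mcg/kg/min × 44.81818 kg = 10.75636 mcg/min
10.75636 mcg/min × 60 min/hr = 645.3818 mcg/hr
Concentration = 1 mg ÷ 222 mL = 0.004504505 mg/mL = 4.504505 mcg/mL
Rate = 645.3818 mcg/hr ÷ 4.504505 mcg/mL = 143.2748 mL/hr
Volume infused = 143.2748 mL/hr × 1.1 hr = 157.6022 mL
Volume remaining = 222 − 157.6022 = 64.39776 mL
Drug remaining = 64.39776 mL × 4.504505 mcg/mL = 290.08 mcg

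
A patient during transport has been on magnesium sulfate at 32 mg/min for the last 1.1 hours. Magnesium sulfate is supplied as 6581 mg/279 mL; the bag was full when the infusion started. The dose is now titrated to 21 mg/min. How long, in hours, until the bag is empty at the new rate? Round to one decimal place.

Initial rate:
32 mg/min × 60 min/hr = 1920 mg/hr
Concentration = 6581 mg ÷ 279 mL = 23.58781 mg/mL
Rate = 1920 mg/hr ÷ 23.58781 mg/mL = 81.39796 mL/hr
Volume infused so far = 81.39796 mL/hr × 1.1 hr = 89.53776 mL
Volume remaining = 279 − 89.53776 = 189.4622 mL
New rate:
21 mg/min × 60 min/hr = 1260 mg/hr
Rate = 1260 mg/hr ÷ 23.58781 mg/mL = 53.41741 mL/hr
Time remaining = 189.4622 mL ÷ 53.41741 mL/hr = 3.546825 hr

3.5 hours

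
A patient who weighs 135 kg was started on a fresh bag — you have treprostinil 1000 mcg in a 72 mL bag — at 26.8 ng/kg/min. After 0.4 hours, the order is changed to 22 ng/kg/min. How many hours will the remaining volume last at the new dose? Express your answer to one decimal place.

5.1 hours

Initial rate:
Dose = 26.8 ng/kg/min × 135 kg = 3618 ng/min
3618 ng/min × 60 min/hr = 217080 ng/hr
Concentration = 1000 mcg ÷ 72 mL = 13.88889 mcg/mL = 13888.89 ng/mL
Rate = 217080 ng/hr ÷ 13888.89 ng/mL = 15.62976 mL/hr
Volume infused so far = 15.62976 mL/hr × 0.4 hr = 6.251904 mL
Volume remaining = 72 − 6.251904 = 65.7481 mL
New rate:
Dose = 22 ng/kg/min × 135 kg = 2970 ng/min
2970 ng/min × 60 min/hr = 178200 ng/hr
Rate = 178200 ng/hr ÷ 13888.89 ng/mL = 12.8304 mL/hr
Time remaining = 65.7481 mL ÷ 12.8304 mL/hr = 5.1244 hr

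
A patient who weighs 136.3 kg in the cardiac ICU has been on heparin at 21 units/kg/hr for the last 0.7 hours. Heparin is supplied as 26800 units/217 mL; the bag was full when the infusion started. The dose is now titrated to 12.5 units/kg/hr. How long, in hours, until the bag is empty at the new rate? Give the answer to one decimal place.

14.6 hours

Initial rate:
Dose = 21 units/kg/hr × 136.3 kg = 2862.3 units/hr
Concentration = 26800 units ÷ 217 mL = 123.5023 units/mL
Rate = 2862.3 units/hr ÷ 123.5023 units/mL = 23.17609 mL/hr
Volume infused so far = 23.17609 mL/hr × 0.7 hr = 16.22326 mL
Volume remaining = 217 − 16.22326 = 200.7767 mL
New rate:
Dose = 12.5 units/kg/hr × 136.3 kg = 1703.75 units/hr
Rate = 1703.75 units/hr ÷ 123.5023 units/mL = 13.79529 mL/hr
Time remaining = 200.7767 mL ÷ 13.79529 mL/hr = 14.55401 hr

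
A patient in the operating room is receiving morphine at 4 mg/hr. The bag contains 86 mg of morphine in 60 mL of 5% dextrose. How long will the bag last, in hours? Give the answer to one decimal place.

21.5 hours

Concentration = 86 mg ÷ 60 mL = 1.433333 mg/mL
Rate = 4 mg/hr ÷ 1.433333 mg/mL = 2.790698 mL/hr
Duration = 60 mL ÷ 2.790698 mL/hr = 21.5 hr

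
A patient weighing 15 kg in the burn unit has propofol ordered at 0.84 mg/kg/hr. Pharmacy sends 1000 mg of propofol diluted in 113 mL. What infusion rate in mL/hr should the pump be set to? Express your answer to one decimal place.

1.4 mL/hr

Dose = 0.84 mg/kg/hr × 15 kg = 12.6 mg/hr
Concentration = 1000 mg ÷ 113 mL = 8.849558 mg/mL
Rate = 12.6 mg/hr ÷ 8.849558 mg/mL = 1.4238 mL/hr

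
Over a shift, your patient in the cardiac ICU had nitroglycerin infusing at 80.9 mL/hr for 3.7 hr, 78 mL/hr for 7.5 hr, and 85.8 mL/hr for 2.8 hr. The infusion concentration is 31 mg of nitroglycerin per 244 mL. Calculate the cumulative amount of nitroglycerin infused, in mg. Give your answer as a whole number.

Concentration = 31 mg ÷ 244 mL = 0.1270492 mg/mL
Stage 1: 80.9 mL/hr × 3.7 hr = 299.33 mL → 299.33 mL × 0.1270492 mg/mL = 38.02963 mg
Stage 2: 78 mL/hr × 7.5 hr = 585 mL → 585 mL × 0.1270492 mg/mL = 74.32377 mg
Stage 3: 85.8 mL/hr × 2.8 hr = 240.24 mL → 240.24 mL × 0.1270492 mg/mL = 30.5223 mg
Total = 38.02963 + 74.32377 + 30.5223 = 142.8757 mg

143 mg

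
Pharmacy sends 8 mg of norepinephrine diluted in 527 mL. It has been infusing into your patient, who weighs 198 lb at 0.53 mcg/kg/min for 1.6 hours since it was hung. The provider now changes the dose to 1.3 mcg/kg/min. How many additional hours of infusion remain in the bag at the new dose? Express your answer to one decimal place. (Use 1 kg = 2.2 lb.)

Initial rate:
Weight = 198 lb ÷ 2.2 lb/kg = 90 kg
Dose = 0.53 mcg/kg/min × 90 kg = 47.7 mcg/min
47.7 mcg/min × 60 min/hr = 2862 mcg/hr
Concentration = 8 mg ÷ 527 mL = 0.01518027 mg/mL = 15.18027 mcg/mL
Rate = 2862 mcg/hr ÷ 15.18027 mcg/mL = 188.5342 mL/hr
Volume infused so far = 188.5342 mL/hr × 1.6 hr = 301.6548 mL
Volume remaining = 527 − 301.6548 = 225.3452 mL
New rate:
Dose = 1.3 mcg/kg/min × 90 kg = 117 mcg/min
117 mcg/min × 60 min/hr = 7020 mcg/hr
Rate = 7020 mcg/hr ÷ 15.18027 mcg/mL = 462.4425 mL/hr
Time remaining = 225.3452 mL ÷ 462.4425 mL/hr = 0.4872934 hr

0.5 hours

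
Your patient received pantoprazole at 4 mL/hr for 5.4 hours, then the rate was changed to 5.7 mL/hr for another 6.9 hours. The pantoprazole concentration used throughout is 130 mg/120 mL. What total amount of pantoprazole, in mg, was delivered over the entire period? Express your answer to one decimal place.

66.0 mg

Concentration = 130 mg ÷ 120 mL = 1.083333 mg/mL
Stage 1: 4 mL/hr × 5.4 hr = 21.6 mL → 21.6 mL × 1.083333 mg/mL = 23.4 mg
Stage 2: 5.7 mL/hr × 6.9 hr = 39.33 mL → 39.33 mL × 1.083333 mg/mL = 42.6075 mg
Total = 23.4 + 42.6075 = 66.0075 mg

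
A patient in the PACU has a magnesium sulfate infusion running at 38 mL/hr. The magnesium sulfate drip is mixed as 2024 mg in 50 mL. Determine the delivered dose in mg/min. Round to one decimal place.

Concentration = 2024 mg ÷ 50 mL = 40.48 mg/mL
Drug rate = 38 mL/hr × 40.48 mg/mL = 1538.24 mg/hr
1538.24 mg/hr ÷ 60 min/hr = 25.63733 mg/min

25.6 mg/min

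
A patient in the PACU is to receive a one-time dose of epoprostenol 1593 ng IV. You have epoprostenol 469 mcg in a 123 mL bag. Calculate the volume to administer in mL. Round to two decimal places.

Concentration = 469 mcg ÷ 123 mL = 3.813008 mcg/mL = 3813.008 ng/mL
Volume = 1593 ng ÷ 3813.008 ng/mL = 0.4177804 mL

0.42 mL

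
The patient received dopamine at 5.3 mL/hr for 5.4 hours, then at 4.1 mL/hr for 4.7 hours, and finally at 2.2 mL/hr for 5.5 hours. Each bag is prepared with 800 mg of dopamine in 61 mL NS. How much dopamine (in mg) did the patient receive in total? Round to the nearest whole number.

787 mg

Concentration = 800 mg ÷ 61 mL = 13.11475 mg/mL
Stage 1: 5.3 mL/hr × 5.4 hr = 28.62 mL → 28.62 mL × 13.11475 mg/mL = 375.3443 mg
Stage 2: 4.1 mL/hr × 4.7 hr = 19.27 mL → 19.27 mL × 13.11475 mg/mL = 252.7213 mg
Stage 3: 2.2 mL/hr × 5.5 hr = 12.1 mL → 12.1 mL × 13.11475 mg/mL = 158.6885 mg
Total = 375.3443 + 252.7213 + 158.6885 = 786.7541 mg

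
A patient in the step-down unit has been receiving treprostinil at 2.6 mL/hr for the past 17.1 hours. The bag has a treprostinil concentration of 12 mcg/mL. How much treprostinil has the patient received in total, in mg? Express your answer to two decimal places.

Concentration = 12 mcg/mL = 12000 ng/mL
Drug rate = 2.6 mL/hr × 12000 ng/mL = 31200 ng/hr
Total = 31200 ng/hr × 17.1 hr = 533520 ng = 0.53352 mg

0.53 mg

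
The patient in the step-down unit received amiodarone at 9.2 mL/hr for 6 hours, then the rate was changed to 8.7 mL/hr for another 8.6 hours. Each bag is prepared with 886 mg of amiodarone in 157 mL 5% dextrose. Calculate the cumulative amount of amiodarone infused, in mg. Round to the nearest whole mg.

734 mg

Concentration = 886 mg ÷ 157 mL = 5.643312 mg/mL
Stage 1: 9.2 mL/hr × 6 hr = 55.2 mL → 55.2 mL × 5.643312 mg/mL = 311.5108 mg
Stage 2: 8.7 mL/hr × 8.6 hr = 74.82 mL → 74.82 mL × 5.643312 mg/mL = 422.2326 mg
Total = 311.5108 + 422.2326 = 733.7434 mg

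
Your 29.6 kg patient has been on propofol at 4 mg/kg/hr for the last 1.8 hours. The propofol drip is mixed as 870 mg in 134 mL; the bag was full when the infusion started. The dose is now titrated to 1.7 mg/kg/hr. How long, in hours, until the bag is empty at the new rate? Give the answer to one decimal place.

13.1 hours

Initial rate:
Dose = 4 mg/kg/hr × 29.6 kg = 118.4 mg/hr
Concentration = 870 mg ÷ 134 mL = 6.492537 mg/mL
Rate = 118.4 mg/hr ÷ 6.492537 mg/mL = 18.23632 mL/hr
Volume infused so far = 18.23632 mL/hr × 1.8 hr = 32.82538 mL
Volume remaining = 134 − 32.82538 = 101.1746 mL
New rate:
Dose = 1.7 mg/kg/hr × 29.6 kg = 50.32 mg/hr
Rate = 50.32 mg/hr ÷ 6.492537 mg/mL = 7.750437 mL/hr
Time remaining = 101.1746 mL ÷ 7.750437 mL/hr = 13.05405 hr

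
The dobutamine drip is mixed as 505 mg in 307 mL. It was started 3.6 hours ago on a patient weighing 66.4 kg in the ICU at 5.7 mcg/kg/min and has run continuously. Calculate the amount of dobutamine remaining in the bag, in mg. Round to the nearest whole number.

Dose = 5.7 mcg/kg/min × 66.4 kg = 378.48 mcg/min
378.48 mcg/min × 60 min/hr = 22708.8 mcg/hr
Concentration = 505 mg ÷ 307 mL = 1.644951 mg/mL = 1644.951 mcg/mL
Rate = 22708.8 mcg/hr ÷ 1644.951 mcg/mL = 13.80515 mL/hr
Volume infused = 13.80515 mL/hr × 3.6 hr = 49.69855 mL
Volume remaining = 307 − 49.69855 = 257.3015 mL
Drug remaining = 257.3015 mL × 1644.951 mcg/mL = 423248.3 mcg = 423.2483 mg

423 mg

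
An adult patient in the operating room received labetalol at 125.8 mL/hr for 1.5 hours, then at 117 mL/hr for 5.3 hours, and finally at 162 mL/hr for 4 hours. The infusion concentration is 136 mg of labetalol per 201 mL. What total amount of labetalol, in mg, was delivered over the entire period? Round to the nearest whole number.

986 mg

Concentration = 136 mg ÷ 201 mL = 0.6766169 mg/mL
Stage 1: 125.8 mL/hr × 1.5 hr = 188.7 mL → 188.7 mL × 0.6766169 mg/mL = 127.6776 mg
Stage 2: 117 mL/hr × 5.3 hr = 620.1 mL → 620.1 mL × 0.6766169 mg/mL = 419.5701 mg
Stage 3: 162 mL/hr × 4 hr = 648 mL → 648 mL × 0.6766169 mg/mL = 438.4478 mg
Total = 127.6776 + 419.5701 + 438.4478 = 985.6955 mg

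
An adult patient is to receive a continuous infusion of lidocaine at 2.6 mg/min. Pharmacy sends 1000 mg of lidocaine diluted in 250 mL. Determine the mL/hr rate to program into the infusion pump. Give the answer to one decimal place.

39.0 mL/hr

2.6 mg/min × 60 min/hr = 156 mg/hr
Concentration = 1000 mg ÷ 250 mL = 4 mg/mL
Rate = 156 mg/hr ÷ 4 mg/mL = 39 mL/hr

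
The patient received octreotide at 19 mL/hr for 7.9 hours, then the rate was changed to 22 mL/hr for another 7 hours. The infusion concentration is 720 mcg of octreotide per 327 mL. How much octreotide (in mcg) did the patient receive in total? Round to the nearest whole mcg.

670 mcg

Concentration = 720 mcg ÷ 327 mL = 2.201835 mcg/mL
Stage 1: 19 mL/hr × 7.9 hr = 150.1 mL → 150.1 mL × 2.201835 mcg/mL = 330.4954 mcg
Stage 2: 22 mL/hr × 7 hr = 154 mL → 154 mL × 2.201835 mcg/mL = 339.0826 mcg
Total = 330.4954 + 339.0826 = 669.578 mcg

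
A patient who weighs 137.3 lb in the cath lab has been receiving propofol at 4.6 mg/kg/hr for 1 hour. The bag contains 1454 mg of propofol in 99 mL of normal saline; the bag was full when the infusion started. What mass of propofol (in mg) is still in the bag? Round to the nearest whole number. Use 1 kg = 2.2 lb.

1167 mg

Weight = 137.3 lb ÷ 2.2 lb/kg = 62.40909 kg
Dose = 4.6 mg/kg/hr × 62.40909 kg = 287.0818 mg/hr
Concentration = 1454 mg ÷ 99 mL = 14.68687 mg/mL
Rate = 287.0818 mg/hr ÷ 14.68687 mg/mL = 19.54684 mL/hr
Volume infused = 19.54684 mL/hr × 1 hr = 19.54684 mL
Volume remaining = 99 − 19.54684 = 79.45316 mL
Drug remaining = 79.45316 mL × 14.68687 mg/mL = 1166.918 mg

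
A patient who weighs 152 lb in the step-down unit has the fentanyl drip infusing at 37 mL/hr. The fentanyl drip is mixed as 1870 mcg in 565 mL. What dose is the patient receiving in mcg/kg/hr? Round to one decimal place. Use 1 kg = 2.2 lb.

1.8 mcg/kg/hr

Weight = 152 lb ÷ 2.2 lb/kg = 69.09091 kg
Concentration = 1870 mcg ÷ 565 mL = 3.309735 mcg/mL
Drug rate = 37 mL/hr × 3.309735 mcg/mL = 122.4602 mcg/hr
122.4602 mcg/hr ÷ 69.09091 kg = 1.77245 mcg/kg/hr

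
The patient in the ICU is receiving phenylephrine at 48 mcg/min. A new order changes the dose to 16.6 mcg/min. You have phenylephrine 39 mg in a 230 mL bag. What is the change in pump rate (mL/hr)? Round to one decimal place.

11.1 mL/hr

At the current dose:
48 mcg/min × 60 min/hr = 2880 mcg/hr
Concentration = 39 mg ÷ 230 mL = 0.1695652 mg/mL = 169.5652 mcg/mL
Rate = 2880 mcg/hr ÷ 169.5652 mcg/mL = 16.98462 mL/hr
At the new dose:
16.6 mcg/min × 60 min/hr = 996 mcg/hr
Rate = 996 mcg/hr ÷ 169.5652 mcg/mL = 5.873846 mL/hr
Change = 5.873846 − 16.98462 = -11.11077 mL/hr → 11.11077 mL/hr decrease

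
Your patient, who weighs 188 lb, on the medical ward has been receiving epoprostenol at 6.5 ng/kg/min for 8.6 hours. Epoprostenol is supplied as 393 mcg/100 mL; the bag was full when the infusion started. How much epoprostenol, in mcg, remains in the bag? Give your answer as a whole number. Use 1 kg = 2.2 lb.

Weight = 188 lb ÷ 2.2 lb/kg = 85.45455 kg
Dose = 6.5 ng/kg/min × 85.45455 kg = 555.4545 ng/min
555.4545 ng/min × 60 min/hr = 33327.27 ng/hr
Concentration = 393 mcg ÷ 100 mL = 3.93 mcg/mL = 3930 ng/mL
Rate = 33327.27 ng/hr ÷ 3930 ng/mL = 8.480222 mL/hr
Volume infused = 8.480222 mL/hr × 8.6 hr = 72.92991 mL
Volume remaining = 100 − 72.92991 = 27.07009 mL
Drug remaining = 27.07009 mL × 3930 ng/mL = 106385.5 ng = 106.3855 mcg

106 mcg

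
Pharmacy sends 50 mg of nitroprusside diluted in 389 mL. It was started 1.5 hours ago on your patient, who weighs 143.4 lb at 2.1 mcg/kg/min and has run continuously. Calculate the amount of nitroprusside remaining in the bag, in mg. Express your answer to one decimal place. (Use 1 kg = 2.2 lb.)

Weight = 143.4 lb ÷ 2.2 lb/kg = 65.18182 kg
Dose = 2.1 mcg/kg/min × 65.18182 kg = 136.8818 mcg/min
136.8818 mcg/min × 60 min/hr = 8212.909 mcg/hr
Concentration = 50 mg ÷ 389 mL = 0.1285347 mg/mL = 128.5347 mcg/mL
Rate = 8212.909 mcg/hr ÷ 128.5347 mcg/mL = 63.89643 mL/hr
Volume infused = 63.89643 mL/hr × 1.5 hr = 95.84465 mL
Volume remaining = 389 − 95.84465 = 293.1554 mL
Drug remaining = 293.1554 mL × 128.5347 mcg/mL = 37680.64 mcg = 37.68064 mg

37.7 mg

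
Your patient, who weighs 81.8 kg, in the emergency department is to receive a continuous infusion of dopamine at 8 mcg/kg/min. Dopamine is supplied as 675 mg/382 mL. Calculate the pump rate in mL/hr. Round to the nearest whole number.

Dose = 8 mcg/kg/min × 81.8 kg = 654.4 mcg/min
654.4 mcg/min × 60 min/hr = 39264 mcg/hr
Concentration = 675 mg ÷ 382 mL = 1.767016 mg/mL = 1767.016 mcg/mL
Rate = 39264 mcg/hr ÷ 1767.016 mcg/mL = 22.22052 mL/hr

22 mL/hr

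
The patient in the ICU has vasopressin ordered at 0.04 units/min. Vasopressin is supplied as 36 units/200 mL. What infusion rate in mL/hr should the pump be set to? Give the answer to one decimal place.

0.04 units/min × 60 min/hr = 2.4 units/hr
Concentration = 36 units ÷ 200 mL = 0.18 units/mL
Rate = 2.4 units/hr ÷ 0.18 units/mL = 13.33333 mL/hr

13.3 mL/hr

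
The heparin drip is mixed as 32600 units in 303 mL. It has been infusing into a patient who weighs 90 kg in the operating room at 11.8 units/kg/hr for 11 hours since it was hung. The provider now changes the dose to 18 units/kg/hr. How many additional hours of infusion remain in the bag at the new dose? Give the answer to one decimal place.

12.9 hours

Initial rate:
Dose = 11.8 units/kg/hr × 90 kg = 1062 units/hr
Concentration = 32600 units ÷ 303 mL = 107.5908 units/mL
Rate = 1062 units/hr ÷ 107.5908 units/mL = 9.870736 mL/hr
Volume infused so far = 9.870736 mL/hr × 11 hr = 108.5781 mL
Volume remaining = 303 − 108.5781 = 194.4219 mL
New rate:
Dose = 18 units/kg/hr × 90 kg = 1620 units/hr
Rate = 1620 units/hr ÷ 107.5908 units/mL = 15.05706 mL/hr
Time remaining = 194.4219 mL ÷ 15.05706 mL/hr = 12.91235 hr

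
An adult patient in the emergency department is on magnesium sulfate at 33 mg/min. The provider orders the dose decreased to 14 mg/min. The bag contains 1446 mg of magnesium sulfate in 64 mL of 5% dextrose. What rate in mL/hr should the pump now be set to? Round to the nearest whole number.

37 mL/hr

14 mg/min × 60 min/hr = 840 mg/hr
Concentration = 1446 mg ÷ 64 mL = 22.59375 mg/mL
Rate = 840 mg/hr ÷ 22.59375 mg/mL = 37.17842 mL/hr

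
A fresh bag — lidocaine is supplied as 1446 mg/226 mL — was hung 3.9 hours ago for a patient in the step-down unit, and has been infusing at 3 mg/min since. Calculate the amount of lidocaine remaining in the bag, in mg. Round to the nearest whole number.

3 mg/min × 60 min/hr = 180 mg/hr
Concentration = 1446 mg ÷ 226 mL = 6.39823 mg/mL
Rate = 180 mg/hr ÷ 6.39823 mg/mL = 28.13278 mL/hr
Volume infused = 28.13278 mL/hr × 3.9 hr = 109.7178 mL
Volume remaining = 226 − 109.7178 = 116.2822 mL
Drug remaining = 116.2822 mL × 6.39823 mg/mL = 744 mg

744 mg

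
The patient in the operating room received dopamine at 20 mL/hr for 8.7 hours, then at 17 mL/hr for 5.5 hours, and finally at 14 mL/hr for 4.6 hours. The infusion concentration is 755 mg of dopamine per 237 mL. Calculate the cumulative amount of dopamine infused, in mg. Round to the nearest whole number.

1057 mg

Concentration = 755 mg ÷ 237 mL = 3.185654 mg/mL
Stage 1: 20 mL/hr × 8.7 hr = 174 mL → 174 mL × 3.185654 mg/mL = 554.3038 mg
Stage 2: 17 mL/hr × 5.5 hr = 93.5 mL → 93.5 mL × 3.185654 mg/mL = 297.8586 mg
Stage 3: 14 mL/hr × 4.6 hr = 64.4 mL → 64.4 mL × 3.185654 mg/mL = 205.1561 mg
Total = 554.3038 + 297.8586 + 205.1561 = 1057.319 mg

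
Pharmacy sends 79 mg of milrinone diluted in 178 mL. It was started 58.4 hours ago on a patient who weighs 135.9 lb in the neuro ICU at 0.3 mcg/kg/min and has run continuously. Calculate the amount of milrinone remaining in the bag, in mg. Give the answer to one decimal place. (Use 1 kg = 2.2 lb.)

Weight = 135.9 lb ÷ 2.2 lb/kg = 61.77273 kg
Dose = 0.3 mcg/kg/min × 61.77273 kg = 18.53182 mcg/min
18.53182 mcg/min × 60 min/hr = 1111.909 mcg/hr
Concentration = 79 mg ÷ 178 mL = 0.4438202 mg/mL = 443.8202 mcg/mL
Rate = 1111.909 mcg/hr ÷ 443.8202 mcg/mL = 2.505314 mL/hr
Volume infused = 2.505314 mL/hr × 58.4 hr = 146.3103 mL
Volume remaining = 178 − 146.3103 = 31.68965 mL
Drug remaining = 31.68965 mL × 443.8202 mcg/mL = 14064.51 mcg = 14.06451 mg

14.1 mg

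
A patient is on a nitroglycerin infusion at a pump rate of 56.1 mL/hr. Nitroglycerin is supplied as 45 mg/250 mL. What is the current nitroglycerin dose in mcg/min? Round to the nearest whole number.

168 mcg/min

Concentration = 45 mg ÷ 250 mL = 0.18 mg/mL = 180 mcg/mL
Drug rate = 56.1 mL/hr × 180 mcg/mL = 10098 mcg/hr
10098 mcg/hr ÷ 60 min/hr = 168.3 mcg/min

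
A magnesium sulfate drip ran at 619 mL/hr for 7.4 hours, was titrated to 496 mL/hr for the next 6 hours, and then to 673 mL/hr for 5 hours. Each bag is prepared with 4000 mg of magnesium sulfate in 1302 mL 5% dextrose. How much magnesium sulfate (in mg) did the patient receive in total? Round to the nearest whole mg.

Concentration = 4000 mg ÷ 1302 mL = 3.072197 mg/mL
Stage 1: 619 mL/hr × 7.4 hr = 4580.6 mL → 4580.6 mL × 3.072197 mg/mL = 14072.5 mg
Stage 2: 496 mL/hr × 6 hr = 2976 mL → 2976 mL × 3.072197 mg/mL = 9142.857 mg
Stage 3: 673 mL/hr × 5 hr = 3365 mL → 3365 mL × 3.072197 mg/mL = 10337.94 mg
Total = 14072.5 + 9142.857 + 10337.94 = 33553.3 mg

33553 mg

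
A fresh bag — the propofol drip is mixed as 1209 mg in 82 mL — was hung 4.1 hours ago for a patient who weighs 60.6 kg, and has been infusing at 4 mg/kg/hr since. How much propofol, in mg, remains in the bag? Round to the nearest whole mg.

215 mg

Dose = 4 mg/kg/hr × 60.6 kg = 242.4 mg/hr
Concentration = 1209 mg ÷ 82 mL = 14.7439 mg/mL
Rate = 242.4 mg/hr ÷ 14.7439 mg/mL = 16.44069 mL/hr
Volume infused = 16.44069 mL/hr × 4.1 hr = 67.40685 mL
Volume remaining = 82 − 67.40685 = 14.59315 mL
Drug remaining = 14.59315 mL × 14.7439 mg/mL = 215.16 mg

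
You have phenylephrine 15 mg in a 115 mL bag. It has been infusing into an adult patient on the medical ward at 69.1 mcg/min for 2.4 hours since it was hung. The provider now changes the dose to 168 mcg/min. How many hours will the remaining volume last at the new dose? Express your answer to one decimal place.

0.5 hours

Initial rate:
69.1 mcg/min × 60 min/hr = 4146 mcg/hr
Concentration = 15 mg ÷ 115 mL = 0.1304348 mg/mL = 130.4348 mcg/mL
Rate = 4146 mcg/hr ÷ 130.4348 mcg/mL = 31.786 mL/hr
Volume infused so far = 31.786 mL/hr × 2.4 hr = 76.2864 mL
Volume remaining = 115 − 76.2864 = 38.7136 mL
New rate:
168 mcg/min × 60 min/hr = 10080 mcg/hr
Rate = 10080 mcg/hr ÷ 130.4348 mcg/mL = 77.28 mL/hr
Time remaining = 38.7136 mL ÷ 77.28 mL/hr = 0.5009524 hr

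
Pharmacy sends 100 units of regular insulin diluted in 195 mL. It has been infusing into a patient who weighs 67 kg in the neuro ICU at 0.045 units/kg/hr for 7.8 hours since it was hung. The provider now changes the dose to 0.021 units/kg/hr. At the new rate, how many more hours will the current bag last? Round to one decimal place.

Initial rate:
Dose = 0.045 units/kg/hr × 67 kg = 3.015 units/hr
Concentration = 100 units ÷ 195 mL = 0.5128205 units/mL
Rate = 3.015 units/hr ÷ 0.5128205 units/mL = 5.87925 mL/hr
Volume infused so far = 5.87925 mL/hr × 7.8 hr = 45.85815 mL
Volume remaining = 195 − 45.85815 = 149.1419 mL
New rate:
Dose = 0.021 units/kg/hr × 67 kg = 1.407 units/hr
Rate = 1.407 units/hr ÷ 0.5128205 units/mL = 2.74365 mL/hr
Time remaining = 149.1419 mL ÷ 2.74365 mL/hr = 54.35892 hr

54.4 hours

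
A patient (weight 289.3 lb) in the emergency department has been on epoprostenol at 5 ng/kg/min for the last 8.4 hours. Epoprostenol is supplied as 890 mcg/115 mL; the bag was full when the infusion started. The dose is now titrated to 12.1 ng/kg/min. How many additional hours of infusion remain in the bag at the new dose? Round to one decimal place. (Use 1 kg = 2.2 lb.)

5.9 hours

Initial rate:
Weight = 289.3 lb ÷ 2.2 lb/kg = 131.5 kg
Dose = 5 ng/kg/min × 131.5 kg = 657.5 ng/min
657.5 ng/min × 60 min/hr = 39450 ng/hr
Concentration = 890 mcg ÷ 115 mL = 7.73913 mcg/mL = 7739.13 ng/mL
Rate = 39450 ng/hr ÷ 7739.13 ng/mL = 5.097472 mL/hr
Volume infused so far = 5.097472 mL/hr × 8.4 hr = 42.81876 mL
Volume remaining = 115 − 42.81876 = 72.18124 mL
New rate:
Dose = 12.1 ng/kg/min × 131.5 kg = 1591.15 ng/min
1591.15 ng/min × 60 min/hr = 95469 ng/hr
Rate = 95469 ng/hr ÷ 7739.13 ng/mL = 12.33588 mL/hr
Time remaining = 72.18124 mL ÷ 12.33588 mL/hr = 5.851323 hr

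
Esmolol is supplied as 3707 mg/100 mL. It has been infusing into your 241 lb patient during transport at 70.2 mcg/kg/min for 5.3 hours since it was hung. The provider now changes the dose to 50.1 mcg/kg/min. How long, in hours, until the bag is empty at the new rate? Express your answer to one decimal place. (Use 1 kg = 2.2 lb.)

3.8 hours

Initial rate:
Weight = 241 lb ÷ 2.2 lb/kg = 109.5455 kg
Dose = 70.2 mcg/kg/min × 109.5455 kg = 7690.091 mcg/min
7690.091 mcg/min × 60 min/hr = 461405.5 mcg/hr
Concentration = 3707 mg ÷ 100 mL = 37.07 mg/mL = 37070 mcg/mL
Rate = 461405.5 mcg/hr ÷ 37070 mcg/mL = 12.44687 mL/hr
Volume infused so far = 12.44687 mL/hr × 5.3 hr = 65.96841 mL
Volume remaining = 100 − 65.96841 = 34.03159 mL
New rate:
Dose = 50.1 mcg/kg/min × 109.5455 kg = 5488.227 mcg/min
5488.227 mcg/min × 60 min/hr = 329293.6 mcg/hr
Rate = 329293.6 mcg/hr ÷ 37070 mcg/mL = 8.883022 mL/hr
Time remaining = 34.03159 mL ÷ 8.883022 mL/hr = 3.831083 hr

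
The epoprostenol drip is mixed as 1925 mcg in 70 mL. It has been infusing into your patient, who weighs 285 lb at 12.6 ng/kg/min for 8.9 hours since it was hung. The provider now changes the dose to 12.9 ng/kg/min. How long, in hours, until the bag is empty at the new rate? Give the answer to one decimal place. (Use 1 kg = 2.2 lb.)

10.5 hours

Initial rate:
Weight = 285 lb ÷ 2.2 lb/kg = 129.5455 kg
Dose = 12.6 ng/kg/min × 129.5455 kg = 1632.273 ng/min
1632.273 ng/min × 60 min/hr = 97936.36 ng/hr
Concentration = 1925 mcg ÷ 70 mL = 27.5 mcg/mL = 27500 ng/mL
Rate = 97936.36 ng/hr ÷ 27500 ng/mL = 3.561322 mL/hr
Volume infused so far = 3.561322 mL/hr × 8.9 hr = 31.69577 mL
Volume remaining = 70 − 31.69577 = 38.30423 mL
New rate:
Dose = 12.9 ng/kg/min × 129.5455 kg = 1671.136 ng/min
1671.136 ng/min × 60 min/hr = 100268.2 ng/hr
Rate = 100268.2 ng/hr ÷ 27500 ng/mL = 3.646116 mL/hr
Time remaining = 38.30423 mL ÷ 3.646116 mL/hr = 10.50549 hr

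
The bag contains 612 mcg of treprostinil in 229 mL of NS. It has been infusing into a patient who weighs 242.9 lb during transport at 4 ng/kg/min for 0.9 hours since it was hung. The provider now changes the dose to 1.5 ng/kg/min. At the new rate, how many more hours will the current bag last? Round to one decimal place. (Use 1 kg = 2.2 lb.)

Initial rate:
Weight = 242.9 lb ÷ 2.2 lb/kg = 110.4091 kg
Dose = 4 ng/kg/min × 110.4091 kg = 441.6364 ng/min
441.6364 ng/min × 60 min/hr = 26498.18 ng/hr
Concentration = 612 mcg ÷ 229 mL = 2.672489 mcg/mL = 2672.489 ng/mL
Rate = 26498.18 ng/hr ÷ 2672.489 ng/mL = 9.915169 mL/hr
Volume infused so far = 9.915169 mL/hr × 0.9 hr = 8.923652 mL
Volume remaining = 229 − 8.923652 = 220.0763 mL
New rate:
Dose = 1.5 ng/kg/min × 110.4091 kg = 165.6136 ng/min
165.6136 ng/min × 60 min/hr = 9936.818 ng/hr
Rate = 9936.818 ng/hr ÷ 2672.489 ng/mL = 3.718189 mL/hr
Time remaining = 220.0763 mL ÷ 3.718189 mL/hr = 59.18913 hr

59.2 hours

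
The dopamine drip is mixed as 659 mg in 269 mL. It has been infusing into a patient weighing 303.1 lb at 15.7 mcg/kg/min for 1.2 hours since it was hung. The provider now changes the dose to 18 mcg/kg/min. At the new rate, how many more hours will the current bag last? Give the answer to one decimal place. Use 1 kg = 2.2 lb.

3.4 hours

Initial rate:
Weight = 303.1 lb ÷ 2.2 lb/kg = 137.7727 kg
Dose = 15.7 mcg/kg/min × 137.7727 kg = 2163.032 mcg/min
2163.032 mcg/min × 60 min/hr = 129781.9 mcg/hr
Concentration = 659 mg ÷ 269 mL = 2.449814 mg/mL = 2449.814 mcg/mL
Rate = 129781.9 mcg/hr ÷ 2449.814 mcg/mL = 52.97623 mL/hr
Volume infused so far = 52.97623 mL/hr × 1.2 hr = 63.57147 mL
Volume remaining = 269 − 63.57147 = 205.4285 mL
New rate:
Dose = 18 mcg/kg/min × 137.7727 kg = 2479.909 mcg/min
2479.909 mcg/min × 60 min/hr = 148794.5 mcg/hr
Rate = 148794.5 mcg/hr ÷ 2449.814 mcg/mL = 60.73708 mL/hr
Time remaining = 205.4285 mL ÷ 60.73708 mL/hr = 3.382259 hr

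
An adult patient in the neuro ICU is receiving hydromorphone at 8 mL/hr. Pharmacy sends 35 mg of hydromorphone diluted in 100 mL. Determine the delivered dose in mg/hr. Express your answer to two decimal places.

2.80 mg/hr

Concentration = 35 mg ÷ 100 mL = 0.35 mg/mL
Drug rate = 8 mL/hr × 0.35 mg/mL = 2.8 mg/hr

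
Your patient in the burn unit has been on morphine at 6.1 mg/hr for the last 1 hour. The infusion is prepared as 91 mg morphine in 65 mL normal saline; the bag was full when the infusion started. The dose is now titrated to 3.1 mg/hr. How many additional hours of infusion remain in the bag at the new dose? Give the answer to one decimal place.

Initial rate:
Concentration = 91 mg ÷ 65 mL = 1.4 mg/mL
Rate = 6.1 mg/hr ÷ 1.4 mg/mL = 4.357143 mL/hr
Volume infused so far = 4.357143 mL/hr × 1 hr = 4.357143 mL
Volume remaining = 65 − 4.357143 = 60.64286 mL
New rate:
Rate = 3.1 mg/hr ÷ 1.4 mg/mL = 2.214286 mL/hr
Time remaining = 60.64286 mL ÷ 2.214286 mL/hr = 27.3871 hr

27.4 hours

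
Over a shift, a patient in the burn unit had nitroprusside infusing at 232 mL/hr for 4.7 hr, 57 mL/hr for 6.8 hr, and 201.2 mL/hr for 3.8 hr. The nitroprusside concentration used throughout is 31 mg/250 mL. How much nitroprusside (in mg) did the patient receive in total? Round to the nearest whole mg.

278 mg

Concentration = 31 mg ÷ 250 mL = 0.124 mg/mL
Stage 1: 232 mL/hr × 4.7 hr = 1090.4 mL → 1090.4 mL × 0.124 mg/mL = 135.2096 mg
Stage 2: 57 mL/hr × 6.8 hr = 387.6 mL → 387.6 mL × 0.124 mg/mL = 48.0624 mg
Stage 3: 201.2 mL/hr × 3.8 hr = 764.56 mL → 764.56 mL × 0.124 mg/mL = 94.80544 mg
Total = 135.2096 + 48.0624 + 94.80544 = 278.0774 mg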